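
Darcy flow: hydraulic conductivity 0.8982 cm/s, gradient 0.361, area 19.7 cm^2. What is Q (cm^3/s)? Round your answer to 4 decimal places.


Step 1: Apply Darcy's law: Q = K * i * A
Step 2: Q = 0.8982 * 0.361 * 19.7
Step 3: Q = 6.3877 cm^3/s

6.3877


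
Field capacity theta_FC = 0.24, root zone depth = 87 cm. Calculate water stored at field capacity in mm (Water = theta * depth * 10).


Step 1: Water (mm) = theta_FC * depth (cm) * 10
Step 2: Water = 0.24 * 87 * 10
Step 3: Water = 208.8 mm

208.8


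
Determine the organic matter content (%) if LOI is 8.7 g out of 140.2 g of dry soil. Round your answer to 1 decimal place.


Step 1: OM% = 100 * LOI / sample mass
Step 2: OM = 100 * 8.7 / 140.2
Step 3: OM = 6.2%

6.2


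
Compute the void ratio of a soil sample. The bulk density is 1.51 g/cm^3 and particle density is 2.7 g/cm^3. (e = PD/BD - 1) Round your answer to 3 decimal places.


Step 1: e = PD / BD - 1
Step 2: e = 2.7 / 1.51 - 1
Step 3: e = 1.78808 - 1
Step 4: e = 0.788

0.788


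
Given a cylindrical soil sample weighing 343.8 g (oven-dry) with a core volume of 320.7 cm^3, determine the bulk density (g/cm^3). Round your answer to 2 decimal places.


Step 1: Identify the formula: BD = dry mass / volume
Step 2: Substitute values: BD = 343.8 / 320.7
Step 3: BD = 1.07 g/cm^3

1.07


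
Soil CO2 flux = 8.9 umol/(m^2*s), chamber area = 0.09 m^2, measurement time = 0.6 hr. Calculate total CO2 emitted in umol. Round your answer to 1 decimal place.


Step 1: Convert time to seconds: 0.6 hr * 3600 = 2160.0 s
Step 2: Total = flux * area * time_s
Step 3: Total = 8.9 * 0.09 * 2160.0
Step 4: Total = 1730.2 umol

1730.2


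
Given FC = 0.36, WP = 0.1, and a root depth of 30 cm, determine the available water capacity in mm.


Step 1: Available water = (FC - WP) * depth * 10
Step 2: AW = (0.36 - 0.1) * 30 * 10
Step 3: AW = 0.26 * 30 * 10
Step 4: AW = 78.0 mm

78.0


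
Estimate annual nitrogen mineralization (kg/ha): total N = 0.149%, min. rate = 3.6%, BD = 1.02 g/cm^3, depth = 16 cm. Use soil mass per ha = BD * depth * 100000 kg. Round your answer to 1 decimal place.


Step 1: Soil mass per ha = BD * depth * 100000 = 1.02 * 16 * 100000 = 1632000 kg
Step 2: Total N pool = soil mass * N%/100 = 1632000 * 0.149/100 = 2431.68 kg/ha
Step 3: N mineralized = N pool * rate%/100 = 2431.68 * 3.6/100 = 87.5 kg/ha/yr

87.5


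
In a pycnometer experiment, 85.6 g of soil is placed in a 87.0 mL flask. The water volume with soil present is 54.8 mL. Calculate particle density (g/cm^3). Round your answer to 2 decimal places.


Step 1: Volume of solids = flask volume - water volume with soil
Step 2: V_solids = 87.0 - 54.8 = 32.2 mL
Step 3: Particle density = mass / V_solids = 85.6 / 32.2 = 2.66 g/cm^3

2.66


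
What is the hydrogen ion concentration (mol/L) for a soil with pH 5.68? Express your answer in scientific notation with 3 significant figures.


Step 1: [H+] = 10^(-pH)
Step 2: [H+] = 10^(-5.68)
Step 3: [H+] = 2.09e-06 mol/L

2.09e-06


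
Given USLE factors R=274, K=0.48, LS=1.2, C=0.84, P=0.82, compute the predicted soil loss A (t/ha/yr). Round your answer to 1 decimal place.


Step 1: A = R * K * LS * C * P
Step 2: R * K = 274 * 0.48 = 131.52
Step 3: (R*K) * LS = 131.52 * 1.2 = 157.824
Step 4: * C * P = 157.824 * 0.84 * 0.82 = 108.7
Step 5: A = 108.7 t/(ha*yr)

108.7


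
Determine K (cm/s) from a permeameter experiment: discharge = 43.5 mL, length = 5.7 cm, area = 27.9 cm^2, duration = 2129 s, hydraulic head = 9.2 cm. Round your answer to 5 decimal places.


Step 1: K = Q * L / (A * t * h)
Step 2: Numerator = 43.5 * 5.7 = 247.95
Step 3: Denominator = 27.9 * 2129 * 9.2 = 546471.72
Step 4: K = 247.95 / 546471.72 = 0.00045 cm/s

0.00045


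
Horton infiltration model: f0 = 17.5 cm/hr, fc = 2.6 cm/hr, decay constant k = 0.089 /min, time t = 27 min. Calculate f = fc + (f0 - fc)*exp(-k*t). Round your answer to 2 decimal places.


Step 1: f = fc + (f0 - fc) * exp(-k * t)
Step 2: exp(-0.089 * 27) = 0.090446
Step 3: f = 2.6 + (17.5 - 2.6) * 0.090446
Step 4: f = 2.6 + 14.9 * 0.090446
Step 5: f = 3.95 cm/hr

3.95


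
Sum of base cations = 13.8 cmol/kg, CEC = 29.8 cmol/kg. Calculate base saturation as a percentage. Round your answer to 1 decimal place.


Step 1: BS = 100 * (sum of bases) / CEC
Step 2: BS = 100 * 13.8 / 29.8
Step 3: BS = 46.3%

46.3


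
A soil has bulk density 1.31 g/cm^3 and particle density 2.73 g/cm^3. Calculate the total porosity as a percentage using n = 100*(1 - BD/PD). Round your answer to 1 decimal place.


Step 1: Formula: n = 100 * (1 - BD / PD)
Step 2: n = 100 * (1 - 1.31 / 2.73)
Step 3: n = 100 * (1 - 0.47985)
Step 4: n = 52.0%

52.0


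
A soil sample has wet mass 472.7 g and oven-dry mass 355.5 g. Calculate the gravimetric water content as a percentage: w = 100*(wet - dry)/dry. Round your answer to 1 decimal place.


Step 1: Water mass = wet - dry = 472.7 - 355.5 = 117.2 g
Step 2: w = 100 * water mass / dry mass
Step 3: w = 100 * 117.2 / 355.5 = 33.0%

33.0


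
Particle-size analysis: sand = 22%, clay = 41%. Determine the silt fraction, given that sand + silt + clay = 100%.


Step 1: sand + silt + clay = 100%
Step 2: silt = 100 - sand - clay
Step 3: silt = 100 - 22 - 41
Step 4: silt = 37%

37


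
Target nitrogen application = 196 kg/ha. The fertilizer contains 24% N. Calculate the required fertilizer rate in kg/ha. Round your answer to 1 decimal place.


Step 1: Fertilizer rate = target N / (N content / 100)
Step 2: Rate = 196 / (24 / 100)
Step 3: Rate = 196 / 0.24
Step 4: Rate = 816.7 kg/ha

816.7


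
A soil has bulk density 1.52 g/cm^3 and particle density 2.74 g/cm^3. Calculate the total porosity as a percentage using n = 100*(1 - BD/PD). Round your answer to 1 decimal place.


Step 1: Formula: n = 100 * (1 - BD / PD)
Step 2: n = 100 * (1 - 1.52 / 2.74)
Step 3: n = 100 * (1 - 0.55474)
Step 4: n = 44.5%

44.5


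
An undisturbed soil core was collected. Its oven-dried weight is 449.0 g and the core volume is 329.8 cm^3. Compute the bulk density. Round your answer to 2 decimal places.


Step 1: Identify the formula: BD = dry mass / volume
Step 2: Substitute values: BD = 449.0 / 329.8
Step 3: BD = 1.36 g/cm^3

1.36


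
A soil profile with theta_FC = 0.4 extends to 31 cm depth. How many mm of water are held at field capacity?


Step 1: Water (mm) = theta_FC * depth (cm) * 10
Step 2: Water = 0.4 * 31 * 10
Step 3: Water = 124.0 mm

124.0


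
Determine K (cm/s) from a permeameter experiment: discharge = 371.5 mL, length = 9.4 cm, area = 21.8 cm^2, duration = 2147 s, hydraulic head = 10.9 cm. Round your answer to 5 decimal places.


Step 1: K = Q * L / (A * t * h)
Step 2: Numerator = 371.5 * 9.4 = 3492.1
Step 3: Denominator = 21.8 * 2147 * 10.9 = 510170.14
Step 4: K = 3492.1 / 510170.14 = 0.00684 cm/s

0.00684


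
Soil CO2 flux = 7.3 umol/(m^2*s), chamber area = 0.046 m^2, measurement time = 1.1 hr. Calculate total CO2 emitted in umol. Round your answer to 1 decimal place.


Step 1: Convert time to seconds: 1.1 hr * 3600 = 3960.0 s
Step 2: Total = flux * area * time_s
Step 3: Total = 7.3 * 0.046 * 3960.0
Step 4: Total = 1329.8 umol

1329.8


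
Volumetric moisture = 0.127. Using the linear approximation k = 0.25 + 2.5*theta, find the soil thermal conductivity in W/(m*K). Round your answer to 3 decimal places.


Step 1: k = 0.25 + 2.5 * theta
Step 2: k = 0.25 + 2.5 * 0.127
Step 3: k = 0.25 + 0.318
Step 4: k = 0.568 W/(m*K)

0.568


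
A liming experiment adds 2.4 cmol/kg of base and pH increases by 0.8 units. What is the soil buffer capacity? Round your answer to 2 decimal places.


Step 1: BC = change in base / change in pH
Step 2: BC = 2.4 / 0.8
Step 3: BC = 3.0 cmol/(kg*pH unit)

3.0


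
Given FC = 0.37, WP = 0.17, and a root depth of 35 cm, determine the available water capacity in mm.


Step 1: Available water = (FC - WP) * depth * 10
Step 2: AW = (0.37 - 0.17) * 35 * 10
Step 3: AW = 0.2 * 35 * 10
Step 4: AW = 70.0 mm

70.0


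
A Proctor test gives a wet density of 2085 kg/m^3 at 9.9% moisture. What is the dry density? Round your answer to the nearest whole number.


Step 1: Dry density = wet density / (1 + w/100)
Step 2: Dry density = 2085 / (1 + 9.9/100)
Step 3: Dry density = 2085 / 1.099
Step 4: Dry density = 1897 kg/m^3

1897


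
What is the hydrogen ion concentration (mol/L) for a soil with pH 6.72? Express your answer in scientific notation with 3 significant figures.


Step 1: [H+] = 10^(-pH)
Step 2: [H+] = 10^(-6.72)
Step 3: [H+] = 1.91e-07 mol/L

1.91e-07


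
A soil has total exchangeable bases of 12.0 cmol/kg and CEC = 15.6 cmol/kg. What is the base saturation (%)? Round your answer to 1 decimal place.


Step 1: BS = 100 * (sum of bases) / CEC
Step 2: BS = 100 * 12.0 / 15.6
Step 3: BS = 76.9%

76.9


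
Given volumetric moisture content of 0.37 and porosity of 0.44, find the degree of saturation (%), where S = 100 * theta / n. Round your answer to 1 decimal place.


Step 1: S = 100 * theta_v / n
Step 2: S = 100 * 0.37 / 0.44
Step 3: S = 84.1%

84.1


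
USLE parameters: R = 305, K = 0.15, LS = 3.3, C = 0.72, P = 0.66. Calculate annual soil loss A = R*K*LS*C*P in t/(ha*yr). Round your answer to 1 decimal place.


Step 1: A = R * K * LS * C * P
Step 2: R * K = 305 * 0.15 = 45.75
Step 3: (R*K) * LS = 45.75 * 3.3 = 150.975
Step 4: * C * P = 150.975 * 0.72 * 0.66 = 71.7
Step 5: A = 71.7 t/(ha*yr)

71.7


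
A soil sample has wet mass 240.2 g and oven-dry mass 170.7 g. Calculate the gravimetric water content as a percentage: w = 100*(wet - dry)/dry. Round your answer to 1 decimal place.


Step 1: Water mass = wet - dry = 240.2 - 170.7 = 69.5 g
Step 2: w = 100 * water mass / dry mass
Step 3: w = 100 * 69.5 / 170.7 = 40.7%

40.7


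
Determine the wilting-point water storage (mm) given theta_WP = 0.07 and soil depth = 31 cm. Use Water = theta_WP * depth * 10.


Step 1: Water (mm) = theta_WP * depth * 10
Step 2: Water = 0.07 * 31 * 10
Step 3: Water = 21.7 mm

21.7


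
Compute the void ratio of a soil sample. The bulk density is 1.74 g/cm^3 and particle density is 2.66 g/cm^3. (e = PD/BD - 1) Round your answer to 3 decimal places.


Step 1: e = PD / BD - 1
Step 2: e = 2.66 / 1.74 - 1
Step 3: e = 1.52874 - 1
Step 4: e = 0.529

0.529


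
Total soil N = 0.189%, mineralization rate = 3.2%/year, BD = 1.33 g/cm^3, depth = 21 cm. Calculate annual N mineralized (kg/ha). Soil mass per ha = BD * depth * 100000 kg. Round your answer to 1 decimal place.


Step 1: Soil mass per ha = BD * depth * 100000 = 1.33 * 21 * 100000 = 2793000 kg
Step 2: Total N pool = soil mass * N%/100 = 2793000 * 0.189/100 = 5278.77 kg/ha
Step 3: N mineralized = N pool * rate%/100 = 5278.77 * 3.2/100 = 168.9 kg/ha/yr

168.9


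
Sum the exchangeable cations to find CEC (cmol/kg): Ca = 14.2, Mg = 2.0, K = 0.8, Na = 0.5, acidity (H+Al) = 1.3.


Step 1: CEC = Ca + Mg + K + Na + (H+Al)
Step 2: CEC = 14.2 + 2.0 + 0.8 + 0.5 + 1.3
Step 3: CEC = 18.8 cmol/kg

18.8


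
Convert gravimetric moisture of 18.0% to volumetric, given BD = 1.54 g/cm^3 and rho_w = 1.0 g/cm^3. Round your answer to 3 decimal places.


Step 1: theta = (w / 100) * BD / rho_w
Step 2: theta = (18.0 / 100) * 1.54 / 1.0
Step 3: theta = 0.18 * 1.54
Step 4: theta = 0.277

0.277


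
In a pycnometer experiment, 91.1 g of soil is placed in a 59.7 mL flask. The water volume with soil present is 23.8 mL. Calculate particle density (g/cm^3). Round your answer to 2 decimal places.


Step 1: Volume of solids = flask volume - water volume with soil
Step 2: V_solids = 59.7 - 23.8 = 35.9 mL
Step 3: Particle density = mass / V_solids = 91.1 / 35.9 = 2.54 g/cm^3

2.54


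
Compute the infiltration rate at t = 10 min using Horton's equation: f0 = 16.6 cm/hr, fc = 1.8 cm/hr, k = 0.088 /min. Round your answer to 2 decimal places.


Step 1: f = fc + (f0 - fc) * exp(-k * t)
Step 2: exp(-0.088 * 10) = 0.414783
Step 3: f = 1.8 + (16.6 - 1.8) * 0.414783
Step 4: f = 1.8 + 14.8 * 0.414783
Step 5: f = 7.94 cm/hr

7.94


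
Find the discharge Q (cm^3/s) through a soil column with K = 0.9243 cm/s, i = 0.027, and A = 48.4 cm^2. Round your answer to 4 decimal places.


Step 1: Apply Darcy's law: Q = K * i * A
Step 2: Q = 0.9243 * 0.027 * 48.4
Step 3: Q = 1.2079 cm^3/s

1.2079


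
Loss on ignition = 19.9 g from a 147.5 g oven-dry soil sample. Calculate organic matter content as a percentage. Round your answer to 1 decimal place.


Step 1: OM% = 100 * LOI / sample mass
Step 2: OM = 100 * 19.9 / 147.5
Step 3: OM = 13.5%

13.5


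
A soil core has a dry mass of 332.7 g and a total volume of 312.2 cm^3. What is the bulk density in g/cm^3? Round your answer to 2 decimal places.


Step 1: Identify the formula: BD = dry mass / volume
Step 2: Substitute values: BD = 332.7 / 312.2
Step 3: BD = 1.07 g/cm^3

1.07


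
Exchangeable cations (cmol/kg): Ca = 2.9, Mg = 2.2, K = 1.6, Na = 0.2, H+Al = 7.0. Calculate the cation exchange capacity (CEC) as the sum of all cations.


Step 1: CEC = Ca + Mg + K + Na + (H+Al)
Step 2: CEC = 2.9 + 2.2 + 1.6 + 0.2 + 7.0
Step 3: CEC = 13.9 cmol/kg

13.9


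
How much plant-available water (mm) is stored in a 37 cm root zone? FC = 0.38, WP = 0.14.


Step 1: Available water = (FC - WP) * depth * 10
Step 2: AW = (0.38 - 0.14) * 37 * 10
Step 3: AW = 0.24 * 37 * 10
Step 4: AW = 88.8 mm

88.8


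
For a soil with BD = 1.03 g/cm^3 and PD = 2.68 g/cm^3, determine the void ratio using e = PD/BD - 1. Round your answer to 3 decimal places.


Step 1: e = PD / BD - 1
Step 2: e = 2.68 / 1.03 - 1
Step 3: e = 2.60194 - 1
Step 4: e = 1.602

1.602


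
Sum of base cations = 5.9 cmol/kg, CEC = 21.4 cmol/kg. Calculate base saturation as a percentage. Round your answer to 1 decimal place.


Step 1: BS = 100 * (sum of bases) / CEC
Step 2: BS = 100 * 5.9 / 21.4
Step 3: BS = 27.6%

27.6


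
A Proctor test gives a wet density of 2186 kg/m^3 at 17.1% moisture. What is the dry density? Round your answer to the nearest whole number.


Step 1: Dry density = wet density / (1 + w/100)
Step 2: Dry density = 2186 / (1 + 17.1/100)
Step 3: Dry density = 2186 / 1.171
Step 4: Dry density = 1867 kg/m^3

1867


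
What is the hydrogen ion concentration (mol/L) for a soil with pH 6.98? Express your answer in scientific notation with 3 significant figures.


Step 1: [H+] = 10^(-pH)
Step 2: [H+] = 10^(-6.98)
Step 3: [H+] = 1.05e-07 mol/L

1.05e-07


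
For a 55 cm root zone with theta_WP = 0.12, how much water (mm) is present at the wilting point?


Step 1: Water (mm) = theta_WP * depth * 10
Step 2: Water = 0.12 * 55 * 10
Step 3: Water = 66.0 mm

66.0


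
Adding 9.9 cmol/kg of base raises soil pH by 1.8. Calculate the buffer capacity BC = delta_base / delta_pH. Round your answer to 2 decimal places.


Step 1: BC = change in base / change in pH
Step 2: BC = 9.9 / 1.8
Step 3: BC = 5.5 cmol/(kg*pH unit)

5.5


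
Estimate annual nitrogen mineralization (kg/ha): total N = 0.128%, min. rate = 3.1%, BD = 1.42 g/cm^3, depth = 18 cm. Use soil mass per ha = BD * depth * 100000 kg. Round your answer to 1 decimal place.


Step 1: Soil mass per ha = BD * depth * 100000 = 1.42 * 18 * 100000 = 2556000 kg
Step 2: Total N pool = soil mass * N%/100 = 2556000 * 0.128/100 = 3271.68 kg/ha
Step 3: N mineralized = N pool * rate%/100 = 3271.68 * 3.1/100 = 101.4 kg/ha/yr

101.4


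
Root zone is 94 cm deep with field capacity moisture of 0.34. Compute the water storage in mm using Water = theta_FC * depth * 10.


Step 1: Water (mm) = theta_FC * depth (cm) * 10
Step 2: Water = 0.34 * 94 * 10
Step 3: Water = 319.6 mm

319.6


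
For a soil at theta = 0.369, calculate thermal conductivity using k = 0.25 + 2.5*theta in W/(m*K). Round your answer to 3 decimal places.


Step 1: k = 0.25 + 2.5 * theta
Step 2: k = 0.25 + 2.5 * 0.369
Step 3: k = 0.25 + 0.923
Step 4: k = 1.173 W/(m*K)

1.173


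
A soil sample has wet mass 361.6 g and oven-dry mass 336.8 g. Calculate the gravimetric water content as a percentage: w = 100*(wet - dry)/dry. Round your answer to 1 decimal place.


Step 1: Water mass = wet - dry = 361.6 - 336.8 = 24.8 g
Step 2: w = 100 * water mass / dry mass
Step 3: w = 100 * 24.8 / 336.8 = 7.4%

7.4


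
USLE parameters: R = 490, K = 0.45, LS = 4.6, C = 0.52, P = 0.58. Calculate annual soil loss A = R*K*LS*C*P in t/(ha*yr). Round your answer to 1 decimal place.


Step 1: A = R * K * LS * C * P
Step 2: R * K = 490 * 0.45 = 220.5
Step 3: (R*K) * LS = 220.5 * 4.6 = 1014.3
Step 4: * C * P = 1014.3 * 0.52 * 0.58 = 305.9
Step 5: A = 305.9 t/(ha*yr)

305.9


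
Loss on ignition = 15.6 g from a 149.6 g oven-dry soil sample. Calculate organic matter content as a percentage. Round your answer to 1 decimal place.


Step 1: OM% = 100 * LOI / sample mass
Step 2: OM = 100 * 15.6 / 149.6
Step 3: OM = 10.4%

10.4


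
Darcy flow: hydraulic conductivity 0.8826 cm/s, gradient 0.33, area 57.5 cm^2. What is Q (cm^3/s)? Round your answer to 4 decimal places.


Step 1: Apply Darcy's law: Q = K * i * A
Step 2: Q = 0.8826 * 0.33 * 57.5
Step 3: Q = 16.7473 cm^3/s

16.7473


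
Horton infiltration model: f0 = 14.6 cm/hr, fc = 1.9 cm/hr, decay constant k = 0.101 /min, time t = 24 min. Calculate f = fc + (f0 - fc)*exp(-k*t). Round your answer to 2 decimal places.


Step 1: f = fc + (f0 - fc) * exp(-k * t)
Step 2: exp(-0.101 * 24) = 0.088567
Step 3: f = 1.9 + (14.6 - 1.9) * 0.088567
Step 4: f = 1.9 + 12.7 * 0.088567
Step 5: f = 3.02 cm/hr

3.02


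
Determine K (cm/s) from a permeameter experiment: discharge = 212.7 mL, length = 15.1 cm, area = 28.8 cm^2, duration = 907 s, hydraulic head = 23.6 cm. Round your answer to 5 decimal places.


Step 1: K = Q * L / (A * t * h)
Step 2: Numerator = 212.7 * 15.1 = 3211.77
Step 3: Denominator = 28.8 * 907 * 23.6 = 616469.76
Step 4: K = 3211.77 / 616469.76 = 0.00521 cm/s

0.00521


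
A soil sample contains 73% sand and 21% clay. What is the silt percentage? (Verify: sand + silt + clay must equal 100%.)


Step 1: sand + silt + clay = 100%
Step 2: silt = 100 - sand - clay
Step 3: silt = 100 - 73 - 21
Step 4: silt = 6%

6


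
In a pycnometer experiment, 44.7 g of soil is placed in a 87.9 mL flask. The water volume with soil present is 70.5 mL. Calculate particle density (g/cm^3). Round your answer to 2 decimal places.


Step 1: Volume of solids = flask volume - water volume with soil
Step 2: V_solids = 87.9 - 70.5 = 17.4 mL
Step 3: Particle density = mass / V_solids = 44.7 / 17.4 = 2.57 g/cm^3

2.57


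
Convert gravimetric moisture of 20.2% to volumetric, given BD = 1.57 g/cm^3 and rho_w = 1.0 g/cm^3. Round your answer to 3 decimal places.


Step 1: theta = (w / 100) * BD / rho_w
Step 2: theta = (20.2 / 100) * 1.57 / 1.0
Step 3: theta = 0.202 * 1.57
Step 4: theta = 0.317

0.317


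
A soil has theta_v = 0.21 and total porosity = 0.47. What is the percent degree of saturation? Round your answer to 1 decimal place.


Step 1: S = 100 * theta_v / n
Step 2: S = 100 * 0.21 / 0.47
Step 3: S = 44.7%

44.7


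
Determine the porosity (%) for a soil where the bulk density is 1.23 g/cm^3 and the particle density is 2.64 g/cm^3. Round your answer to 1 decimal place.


Step 1: Formula: n = 100 * (1 - BD / PD)
Step 2: n = 100 * (1 - 1.23 / 2.64)
Step 3: n = 100 * (1 - 0.46591)
Step 4: n = 53.4%

53.4


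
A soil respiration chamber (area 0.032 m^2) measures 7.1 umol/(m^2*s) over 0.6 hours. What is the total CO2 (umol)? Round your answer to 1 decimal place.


Step 1: Convert time to seconds: 0.6 hr * 3600 = 2160.0 s
Step 2: Total = flux * area * time_s
Step 3: Total = 7.1 * 0.032 * 2160.0
Step 4: Total = 490.8 umol

490.8


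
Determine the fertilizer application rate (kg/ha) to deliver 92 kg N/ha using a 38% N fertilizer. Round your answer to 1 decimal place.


Step 1: Fertilizer rate = target N / (N content / 100)
Step 2: Rate = 92 / (38 / 100)
Step 3: Rate = 92 / 0.38
Step 4: Rate = 242.1 kg/ha

242.1


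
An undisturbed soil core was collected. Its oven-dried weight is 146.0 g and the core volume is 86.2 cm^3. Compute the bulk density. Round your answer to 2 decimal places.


Step 1: Identify the formula: BD = dry mass / volume
Step 2: Substitute values: BD = 146.0 / 86.2
Step 3: BD = 1.69 g/cm^3

1.69


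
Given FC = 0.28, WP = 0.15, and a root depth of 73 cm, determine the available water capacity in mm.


Step 1: Available water = (FC - WP) * depth * 10
Step 2: AW = (0.28 - 0.15) * 73 * 10
Step 3: AW = 0.13 * 73 * 10
Step 4: AW = 94.9 mm

94.9


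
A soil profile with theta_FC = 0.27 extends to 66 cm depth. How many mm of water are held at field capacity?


Step 1: Water (mm) = theta_FC * depth (cm) * 10
Step 2: Water = 0.27 * 66 * 10
Step 3: Water = 178.2 mm

178.2


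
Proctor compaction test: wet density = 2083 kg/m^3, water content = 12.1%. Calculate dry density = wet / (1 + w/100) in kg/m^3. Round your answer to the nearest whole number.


Step 1: Dry density = wet density / (1 + w/100)
Step 2: Dry density = 2083 / (1 + 12.1/100)
Step 3: Dry density = 2083 / 1.121
Step 4: Dry density = 1858 kg/m^3

1858


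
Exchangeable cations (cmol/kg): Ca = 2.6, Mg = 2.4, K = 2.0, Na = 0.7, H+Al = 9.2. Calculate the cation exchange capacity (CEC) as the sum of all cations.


Step 1: CEC = Ca + Mg + K + Na + (H+Al)
Step 2: CEC = 2.6 + 2.4 + 2.0 + 0.7 + 9.2
Step 3: CEC = 16.9 cmol/kg

16.9


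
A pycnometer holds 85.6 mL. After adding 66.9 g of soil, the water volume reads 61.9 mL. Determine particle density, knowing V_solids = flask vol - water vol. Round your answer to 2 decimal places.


Step 1: Volume of solids = flask volume - water volume with soil
Step 2: V_solids = 85.6 - 61.9 = 23.7 mL
Step 3: Particle density = mass / V_solids = 66.9 / 23.7 = 2.82 g/cm^3

2.82


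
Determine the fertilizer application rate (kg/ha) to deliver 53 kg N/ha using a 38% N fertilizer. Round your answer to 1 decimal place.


Step 1: Fertilizer rate = target N / (N content / 100)
Step 2: Rate = 53 / (38 / 100)
Step 3: Rate = 53 / 0.38
Step 4: Rate = 139.5 kg/ha

139.5


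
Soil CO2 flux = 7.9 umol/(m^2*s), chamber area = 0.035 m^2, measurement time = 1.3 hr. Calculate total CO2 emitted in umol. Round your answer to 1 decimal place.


Step 1: Convert time to seconds: 1.3 hr * 3600 = 4680.0 s
Step 2: Total = flux * area * time_s
Step 3: Total = 7.9 * 0.035 * 4680.0
Step 4: Total = 1294.0 umol

1294.0


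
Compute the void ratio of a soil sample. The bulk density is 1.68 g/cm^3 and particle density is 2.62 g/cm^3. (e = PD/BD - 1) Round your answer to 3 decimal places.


Step 1: e = PD / BD - 1
Step 2: e = 2.62 / 1.68 - 1
Step 3: e = 1.55952 - 1
Step 4: e = 0.56

0.56


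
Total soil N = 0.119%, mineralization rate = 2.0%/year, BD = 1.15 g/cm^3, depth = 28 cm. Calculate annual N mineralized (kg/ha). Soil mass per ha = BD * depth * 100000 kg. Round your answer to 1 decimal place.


Step 1: Soil mass per ha = BD * depth * 100000 = 1.15 * 28 * 100000 = 3220000 kg
Step 2: Total N pool = soil mass * N%/100 = 3220000 * 0.119/100 = 3831.8 kg/ha
Step 3: N mineralized = N pool * rate%/100 = 3831.8 * 2.0/100 = 76.6 kg/ha/yr

76.6


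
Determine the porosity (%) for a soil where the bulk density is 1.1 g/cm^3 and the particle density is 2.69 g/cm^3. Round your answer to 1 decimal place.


Step 1: Formula: n = 100 * (1 - BD / PD)
Step 2: n = 100 * (1 - 1.1 / 2.69)
Step 3: n = 100 * (1 - 0.40892)
Step 4: n = 59.1%

59.1


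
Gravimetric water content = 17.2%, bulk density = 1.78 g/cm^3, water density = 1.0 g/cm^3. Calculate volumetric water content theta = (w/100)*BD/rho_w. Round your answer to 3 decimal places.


Step 1: theta = (w / 100) * BD / rho_w
Step 2: theta = (17.2 / 100) * 1.78 / 1.0
Step 3: theta = 0.172 * 1.78
Step 4: theta = 0.306

0.306


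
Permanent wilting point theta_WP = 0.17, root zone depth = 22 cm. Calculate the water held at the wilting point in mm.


Step 1: Water (mm) = theta_WP * depth * 10
Step 2: Water = 0.17 * 22 * 10
Step 3: Water = 37.4 mm

37.4


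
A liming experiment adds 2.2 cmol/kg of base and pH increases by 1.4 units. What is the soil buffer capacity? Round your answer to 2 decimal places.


Step 1: BC = change in base / change in pH
Step 2: BC = 2.2 / 1.4
Step 3: BC = 1.57 cmol/(kg*pH unit)

1.57


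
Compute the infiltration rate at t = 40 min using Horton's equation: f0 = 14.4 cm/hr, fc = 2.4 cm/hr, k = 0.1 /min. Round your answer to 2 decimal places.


Step 1: f = fc + (f0 - fc) * exp(-k * t)
Step 2: exp(-0.1 * 40) = 0.018316
Step 3: f = 2.4 + (14.4 - 2.4) * 0.018316
Step 4: f = 2.4 + 12.0 * 0.018316
Step 5: f = 2.62 cm/hr

2.62


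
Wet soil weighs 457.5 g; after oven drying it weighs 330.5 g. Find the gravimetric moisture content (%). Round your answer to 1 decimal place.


Step 1: Water mass = wet - dry = 457.5 - 330.5 = 127.0 g
Step 2: w = 100 * water mass / dry mass
Step 3: w = 100 * 127.0 / 330.5 = 38.4%

38.4


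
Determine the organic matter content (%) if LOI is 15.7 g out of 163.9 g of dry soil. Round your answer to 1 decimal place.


Step 1: OM% = 100 * LOI / sample mass
Step 2: OM = 100 * 15.7 / 163.9
Step 3: OM = 9.6%

9.6


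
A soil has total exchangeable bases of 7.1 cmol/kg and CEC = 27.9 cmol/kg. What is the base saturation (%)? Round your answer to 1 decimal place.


Step 1: BS = 100 * (sum of bases) / CEC
Step 2: BS = 100 * 7.1 / 27.9
Step 3: BS = 25.4%

25.4


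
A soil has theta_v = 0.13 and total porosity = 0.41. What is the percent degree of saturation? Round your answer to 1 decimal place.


Step 1: S = 100 * theta_v / n
Step 2: S = 100 * 0.13 / 0.41
Step 3: S = 31.7%

31.7


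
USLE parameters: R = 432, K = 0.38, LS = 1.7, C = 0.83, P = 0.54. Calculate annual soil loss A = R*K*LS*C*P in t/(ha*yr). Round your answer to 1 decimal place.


Step 1: A = R * K * LS * C * P
Step 2: R * K = 432 * 0.38 = 164.16
Step 3: (R*K) * LS = 164.16 * 1.7 = 279.072
Step 4: * C * P = 279.072 * 0.83 * 0.54 = 125.1
Step 5: A = 125.1 t/(ha*yr)

125.1


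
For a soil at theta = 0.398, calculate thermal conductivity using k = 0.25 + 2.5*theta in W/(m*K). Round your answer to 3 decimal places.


Step 1: k = 0.25 + 2.5 * theta
Step 2: k = 0.25 + 2.5 * 0.398
Step 3: k = 0.25 + 0.995
Step 4: k = 1.245 W/(m*K)

1.245


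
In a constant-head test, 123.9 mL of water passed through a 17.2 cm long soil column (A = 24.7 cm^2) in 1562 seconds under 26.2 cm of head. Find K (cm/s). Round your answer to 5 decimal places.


Step 1: K = Q * L / (A * t * h)
Step 2: Numerator = 123.9 * 17.2 = 2131.08
Step 3: Denominator = 24.7 * 1562 * 26.2 = 1010832.68
Step 4: K = 2131.08 / 1010832.68 = 0.00211 cm/s

0.00211


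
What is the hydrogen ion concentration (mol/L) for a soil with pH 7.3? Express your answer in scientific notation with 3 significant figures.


Step 1: [H+] = 10^(-pH)
Step 2: [H+] = 10^(-7.3)
Step 3: [H+] = 5.01e-08 mol/L

5.01e-08


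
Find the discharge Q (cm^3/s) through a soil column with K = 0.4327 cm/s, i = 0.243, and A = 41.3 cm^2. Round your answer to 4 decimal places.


Step 1: Apply Darcy's law: Q = K * i * A
Step 2: Q = 0.4327 * 0.243 * 41.3
Step 3: Q = 4.3425 cm^3/s

4.3425


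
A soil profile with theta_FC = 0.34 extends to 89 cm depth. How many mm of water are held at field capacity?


Step 1: Water (mm) = theta_FC * depth (cm) * 10
Step 2: Water = 0.34 * 89 * 10
Step 3: Water = 302.6 mm

302.6


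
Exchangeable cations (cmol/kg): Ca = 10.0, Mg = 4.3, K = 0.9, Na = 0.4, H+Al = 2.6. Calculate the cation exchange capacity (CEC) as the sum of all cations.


Step 1: CEC = Ca + Mg + K + Na + (H+Al)
Step 2: CEC = 10.0 + 4.3 + 0.9 + 0.4 + 2.6
Step 3: CEC = 18.2 cmol/kg

18.2


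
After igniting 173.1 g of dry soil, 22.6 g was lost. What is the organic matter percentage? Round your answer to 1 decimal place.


Step 1: OM% = 100 * LOI / sample mass
Step 2: OM = 100 * 22.6 / 173.1
Step 3: OM = 13.1%

13.1


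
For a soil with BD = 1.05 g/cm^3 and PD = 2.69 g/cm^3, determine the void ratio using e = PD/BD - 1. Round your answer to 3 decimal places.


Step 1: e = PD / BD - 1
Step 2: e = 2.69 / 1.05 - 1
Step 3: e = 2.5619 - 1
Step 4: e = 1.562

1.562


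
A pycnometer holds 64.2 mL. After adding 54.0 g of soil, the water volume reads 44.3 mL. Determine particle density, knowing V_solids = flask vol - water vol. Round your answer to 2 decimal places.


Step 1: Volume of solids = flask volume - water volume with soil
Step 2: V_solids = 64.2 - 44.3 = 19.9 mL
Step 3: Particle density = mass / V_solids = 54.0 / 19.9 = 2.71 g/cm^3

2.71


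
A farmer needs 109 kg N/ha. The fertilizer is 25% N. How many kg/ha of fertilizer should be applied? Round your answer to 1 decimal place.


Step 1: Fertilizer rate = target N / (N content / 100)
Step 2: Rate = 109 / (25 / 100)
Step 3: Rate = 109 / 0.25
Step 4: Rate = 436.0 kg/ha

436.0


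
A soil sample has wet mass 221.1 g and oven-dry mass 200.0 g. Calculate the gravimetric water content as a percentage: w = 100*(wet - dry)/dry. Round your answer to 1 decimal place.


Step 1: Water mass = wet - dry = 221.1 - 200.0 = 21.1 g
Step 2: w = 100 * water mass / dry mass
Step 3: w = 100 * 21.1 / 200.0 = 10.6%

10.6


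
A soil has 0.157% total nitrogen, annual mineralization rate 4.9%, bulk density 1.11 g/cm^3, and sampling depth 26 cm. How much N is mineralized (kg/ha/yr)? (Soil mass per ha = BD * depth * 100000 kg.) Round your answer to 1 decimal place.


Step 1: Soil mass per ha = BD * depth * 100000 = 1.11 * 26 * 100000 = 2886000 kg
Step 2: Total N pool = soil mass * N%/100 = 2886000 * 0.157/100 = 4531.02 kg/ha
Step 3: N mineralized = N pool * rate%/100 = 4531.02 * 4.9/100 = 222.0 kg/ha/yr

222.0


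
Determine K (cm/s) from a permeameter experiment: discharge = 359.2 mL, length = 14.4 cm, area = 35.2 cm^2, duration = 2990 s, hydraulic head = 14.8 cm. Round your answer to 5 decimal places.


Step 1: K = Q * L / (A * t * h)
Step 2: Numerator = 359.2 * 14.4 = 5172.48
Step 3: Denominator = 35.2 * 2990 * 14.8 = 1557670.4
Step 4: K = 5172.48 / 1557670.4 = 0.00332 cm/s

0.00332


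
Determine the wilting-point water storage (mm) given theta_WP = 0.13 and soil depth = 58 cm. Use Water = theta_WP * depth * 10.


Step 1: Water (mm) = theta_WP * depth * 10
Step 2: Water = 0.13 * 58 * 10
Step 3: Water = 75.4 mm

75.4


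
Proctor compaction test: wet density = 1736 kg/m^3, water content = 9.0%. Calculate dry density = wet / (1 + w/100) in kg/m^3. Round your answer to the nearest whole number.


Step 1: Dry density = wet density / (1 + w/100)
Step 2: Dry density = 1736 / (1 + 9.0/100)
Step 3: Dry density = 1736 / 1.09
Step 4: Dry density = 1593 kg/m^3

1593


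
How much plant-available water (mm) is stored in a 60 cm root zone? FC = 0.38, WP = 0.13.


Step 1: Available water = (FC - WP) * depth * 10
Step 2: AW = (0.38 - 0.13) * 60 * 10
Step 3: AW = 0.25 * 60 * 10
Step 4: AW = 150.0 mm

150.0


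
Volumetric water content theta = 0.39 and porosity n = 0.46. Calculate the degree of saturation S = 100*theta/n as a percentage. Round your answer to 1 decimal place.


Step 1: S = 100 * theta_v / n
Step 2: S = 100 * 0.39 / 0.46
Step 3: S = 84.8%

84.8


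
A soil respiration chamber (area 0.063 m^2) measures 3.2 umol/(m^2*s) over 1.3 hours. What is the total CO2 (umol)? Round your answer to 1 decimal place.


Step 1: Convert time to seconds: 1.3 hr * 3600 = 4680.0 s
Step 2: Total = flux * area * time_s
Step 3: Total = 3.2 * 0.063 * 4680.0
Step 4: Total = 943.5 umol

943.5


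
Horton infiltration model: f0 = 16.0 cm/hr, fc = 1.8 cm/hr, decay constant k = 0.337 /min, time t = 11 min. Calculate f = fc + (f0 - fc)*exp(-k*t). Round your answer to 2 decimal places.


Step 1: f = fc + (f0 - fc) * exp(-k * t)
Step 2: exp(-0.337 * 11) = 0.024551
Step 3: f = 1.8 + (16.0 - 1.8) * 0.024551
Step 4: f = 1.8 + 14.2 * 0.024551
Step 5: f = 2.15 cm/hr

2.15


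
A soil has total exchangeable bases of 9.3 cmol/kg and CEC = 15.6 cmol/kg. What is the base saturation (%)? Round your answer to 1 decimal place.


Step 1: BS = 100 * (sum of bases) / CEC
Step 2: BS = 100 * 9.3 / 15.6
Step 3: BS = 59.6%

59.6


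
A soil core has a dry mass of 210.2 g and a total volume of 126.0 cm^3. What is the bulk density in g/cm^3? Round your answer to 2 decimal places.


Step 1: Identify the formula: BD = dry mass / volume
Step 2: Substitute values: BD = 210.2 / 126.0
Step 3: BD = 1.67 g/cm^3

1.67


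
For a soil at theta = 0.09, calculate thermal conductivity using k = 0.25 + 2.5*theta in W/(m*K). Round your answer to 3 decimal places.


Step 1: k = 0.25 + 2.5 * theta
Step 2: k = 0.25 + 2.5 * 0.09
Step 3: k = 0.25 + 0.225
Step 4: k = 0.475 W/(m*K)

0.475


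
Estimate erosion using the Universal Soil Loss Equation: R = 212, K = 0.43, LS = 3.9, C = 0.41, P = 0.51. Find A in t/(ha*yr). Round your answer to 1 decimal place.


Step 1: A = R * K * LS * C * P
Step 2: R * K = 212 * 0.43 = 91.16
Step 3: (R*K) * LS = 91.16 * 3.9 = 355.524
Step 4: * C * P = 355.524 * 0.41 * 0.51 = 74.3
Step 5: A = 74.3 t/(ha*yr)

74.3


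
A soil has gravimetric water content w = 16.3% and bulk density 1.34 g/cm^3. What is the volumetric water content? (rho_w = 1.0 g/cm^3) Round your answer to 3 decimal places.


Step 1: theta = (w / 100) * BD / rho_w
Step 2: theta = (16.3 / 100) * 1.34 / 1.0
Step 3: theta = 0.163 * 1.34
Step 4: theta = 0.218

0.218


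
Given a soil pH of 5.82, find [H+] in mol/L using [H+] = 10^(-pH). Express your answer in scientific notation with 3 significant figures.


Step 1: [H+] = 10^(-pH)
Step 2: [H+] = 10^(-5.82)
Step 3: [H+] = 1.51e-06 mol/L

1.51e-06


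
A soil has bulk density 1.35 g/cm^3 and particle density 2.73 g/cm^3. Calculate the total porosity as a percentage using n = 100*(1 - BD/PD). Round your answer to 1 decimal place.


Step 1: Formula: n = 100 * (1 - BD / PD)
Step 2: n = 100 * (1 - 1.35 / 2.73)
Step 3: n = 100 * (1 - 0.49451)
Step 4: n = 50.5%

50.5


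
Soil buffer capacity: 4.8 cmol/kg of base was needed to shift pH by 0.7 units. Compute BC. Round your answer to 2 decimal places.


Step 1: BC = change in base / change in pH
Step 2: BC = 4.8 / 0.7
Step 3: BC = 6.86 cmol/(kg*pH unit)

6.86


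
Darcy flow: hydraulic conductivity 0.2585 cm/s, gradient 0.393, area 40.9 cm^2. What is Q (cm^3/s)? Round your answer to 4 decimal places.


Step 1: Apply Darcy's law: Q = K * i * A
Step 2: Q = 0.2585 * 0.393 * 40.9
Step 3: Q = 4.1551 cm^3/s

4.1551


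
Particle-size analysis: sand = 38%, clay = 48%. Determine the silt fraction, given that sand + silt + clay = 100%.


Step 1: sand + silt + clay = 100%
Step 2: silt = 100 - sand - clay
Step 3: silt = 100 - 38 - 48
Step 4: silt = 14%

14


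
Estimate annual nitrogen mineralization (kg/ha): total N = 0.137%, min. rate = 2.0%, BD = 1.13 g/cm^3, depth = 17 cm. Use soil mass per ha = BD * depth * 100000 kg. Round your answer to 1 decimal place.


Step 1: Soil mass per ha = BD * depth * 100000 = 1.13 * 17 * 100000 = 1921000 kg
Step 2: Total N pool = soil mass * N%/100 = 1921000 * 0.137/100 = 2631.77 kg/ha
Step 3: N mineralized = N pool * rate%/100 = 2631.77 * 2.0/100 = 52.6 kg/ha/yr

52.6


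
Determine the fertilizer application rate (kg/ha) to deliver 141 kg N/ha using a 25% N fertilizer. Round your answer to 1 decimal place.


Step 1: Fertilizer rate = target N / (N content / 100)
Step 2: Rate = 141 / (25 / 100)
Step 3: Rate = 141 / 0.25
Step 4: Rate = 564.0 kg/ha

564.0


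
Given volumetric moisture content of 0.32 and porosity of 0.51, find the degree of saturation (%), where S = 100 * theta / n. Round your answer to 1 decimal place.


Step 1: S = 100 * theta_v / n
Step 2: S = 100 * 0.32 / 0.51
Step 3: S = 62.7%

62.7


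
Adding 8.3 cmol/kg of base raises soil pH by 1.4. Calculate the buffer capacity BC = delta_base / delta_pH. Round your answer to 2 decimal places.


Step 1: BC = change in base / change in pH
Step 2: BC = 8.3 / 1.4
Step 3: BC = 5.93 cmol/(kg*pH unit)

5.93


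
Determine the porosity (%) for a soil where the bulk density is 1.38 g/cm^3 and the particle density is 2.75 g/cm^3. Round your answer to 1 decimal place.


Step 1: Formula: n = 100 * (1 - BD / PD)
Step 2: n = 100 * (1 - 1.38 / 2.75)
Step 3: n = 100 * (1 - 0.50182)
Step 4: n = 49.8%

49.8


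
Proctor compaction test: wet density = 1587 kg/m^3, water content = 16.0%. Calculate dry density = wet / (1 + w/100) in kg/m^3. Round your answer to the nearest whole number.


Step 1: Dry density = wet density / (1 + w/100)
Step 2: Dry density = 1587 / (1 + 16.0/100)
Step 3: Dry density = 1587 / 1.16
Step 4: Dry density = 1368 kg/m^3

1368


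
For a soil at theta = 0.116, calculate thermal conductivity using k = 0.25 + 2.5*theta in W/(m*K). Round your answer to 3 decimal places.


Step 1: k = 0.25 + 2.5 * theta
Step 2: k = 0.25 + 2.5 * 0.116
Step 3: k = 0.25 + 0.29
Step 4: k = 0.54 W/(m*K)

0.54


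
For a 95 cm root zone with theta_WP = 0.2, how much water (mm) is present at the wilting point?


Step 1: Water (mm) = theta_WP * depth * 10
Step 2: Water = 0.2 * 95 * 10
Step 3: Water = 190.0 mm

190.0


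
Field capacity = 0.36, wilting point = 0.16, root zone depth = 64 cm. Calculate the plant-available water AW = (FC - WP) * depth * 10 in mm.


Step 1: Available water = (FC - WP) * depth * 10
Step 2: AW = (0.36 - 0.16) * 64 * 10
Step 3: AW = 0.2 * 64 * 10
Step 4: AW = 128.0 mm

128.0


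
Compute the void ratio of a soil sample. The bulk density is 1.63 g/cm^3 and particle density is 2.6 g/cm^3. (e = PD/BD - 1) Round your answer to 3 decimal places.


Step 1: e = PD / BD - 1
Step 2: e = 2.6 / 1.63 - 1
Step 3: e = 1.59509 - 1
Step 4: e = 0.595

0.595


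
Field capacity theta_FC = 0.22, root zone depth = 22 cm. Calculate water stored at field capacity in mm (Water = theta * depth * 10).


Step 1: Water (mm) = theta_FC * depth (cm) * 10
Step 2: Water = 0.22 * 22 * 10
Step 3: Water = 48.4 mm

48.4


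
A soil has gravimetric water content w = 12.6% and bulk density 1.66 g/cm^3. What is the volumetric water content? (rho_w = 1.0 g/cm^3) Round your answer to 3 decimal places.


Step 1: theta = (w / 100) * BD / rho_w
Step 2: theta = (12.6 / 100) * 1.66 / 1.0
Step 3: theta = 0.126 * 1.66
Step 4: theta = 0.209

0.209


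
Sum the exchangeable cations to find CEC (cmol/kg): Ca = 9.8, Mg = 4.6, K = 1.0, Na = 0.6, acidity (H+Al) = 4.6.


Step 1: CEC = Ca + Mg + K + Na + (H+Al)
Step 2: CEC = 9.8 + 4.6 + 1.0 + 0.6 + 4.6
Step 3: CEC = 20.6 cmol/kg

20.6


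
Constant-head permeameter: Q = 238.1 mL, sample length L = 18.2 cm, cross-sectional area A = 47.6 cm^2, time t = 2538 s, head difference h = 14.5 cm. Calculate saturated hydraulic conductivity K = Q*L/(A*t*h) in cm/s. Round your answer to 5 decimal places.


Step 1: K = Q * L / (A * t * h)
Step 2: Numerator = 238.1 * 18.2 = 4333.42
Step 3: Denominator = 47.6 * 2538 * 14.5 = 1751727.6
Step 4: K = 4333.42 / 1751727.6 = 0.00247 cm/s

0.00247


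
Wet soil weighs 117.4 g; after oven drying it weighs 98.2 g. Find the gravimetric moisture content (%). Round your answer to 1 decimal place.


Step 1: Water mass = wet - dry = 117.4 - 98.2 = 19.2 g
Step 2: w = 100 * water mass / dry mass
Step 3: w = 100 * 19.2 / 98.2 = 19.6%

19.6


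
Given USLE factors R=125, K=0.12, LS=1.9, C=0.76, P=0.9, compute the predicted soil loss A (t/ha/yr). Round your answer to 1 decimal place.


Step 1: A = R * K * LS * C * P
Step 2: R * K = 125 * 0.12 = 15.0
Step 3: (R*K) * LS = 15.0 * 1.9 = 28.5
Step 4: * C * P = 28.5 * 0.76 * 0.9 = 19.5
Step 5: A = 19.5 t/(ha*yr)

19.5


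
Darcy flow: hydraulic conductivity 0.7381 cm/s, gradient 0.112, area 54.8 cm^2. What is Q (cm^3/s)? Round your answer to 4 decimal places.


Step 1: Apply Darcy's law: Q = K * i * A
Step 2: Q = 0.7381 * 0.112 * 54.8
Step 3: Q = 4.5302 cm^3/s

4.5302
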